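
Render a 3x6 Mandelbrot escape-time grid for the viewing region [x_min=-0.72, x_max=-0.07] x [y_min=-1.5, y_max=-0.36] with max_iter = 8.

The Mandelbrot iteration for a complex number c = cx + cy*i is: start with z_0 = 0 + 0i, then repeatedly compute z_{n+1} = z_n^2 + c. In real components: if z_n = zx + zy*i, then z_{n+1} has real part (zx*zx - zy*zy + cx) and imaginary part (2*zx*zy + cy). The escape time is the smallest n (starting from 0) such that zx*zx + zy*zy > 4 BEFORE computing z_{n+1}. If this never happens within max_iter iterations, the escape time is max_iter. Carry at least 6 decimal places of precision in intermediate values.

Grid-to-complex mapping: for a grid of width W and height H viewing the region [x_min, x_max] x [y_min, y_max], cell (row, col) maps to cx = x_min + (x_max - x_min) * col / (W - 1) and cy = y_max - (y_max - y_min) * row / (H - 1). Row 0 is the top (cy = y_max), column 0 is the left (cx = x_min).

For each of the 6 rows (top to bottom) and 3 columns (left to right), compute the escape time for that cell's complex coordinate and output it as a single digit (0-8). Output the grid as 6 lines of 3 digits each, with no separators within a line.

(row=0, col=0): c = -0.7200 + -0.3600i → escape time 8
(row=0, col=1): c = -0.3950 + -0.3600i → escape time 8
(row=0, col=2): c = -0.0700 + -0.3600i → escape time 8
(row=1, col=0): c = -0.7200 + -0.5880i → escape time 6
(row=1, col=1): c = -0.3950 + -0.5880i → escape time 8
(row=1, col=2): c = -0.0700 + -0.5880i → escape time 8
(row=2, col=0): c = -0.7200 + -0.8160i → escape time 4
(row=2, col=1): c = -0.3950 + -0.8160i → escape time 6
(row=2, col=2): c = -0.0700 + -0.8160i → escape time 8
(row=3, col=0): c = -0.7200 + -1.0440i → escape time 3
(row=3, col=1): c = -0.3950 + -1.0440i → escape time 4
(row=3, col=2): c = -0.0700 + -1.0440i → escape time 6
(row=4, col=0): c = -0.7200 + -1.2720i → escape time 3
(row=4, col=1): c = -0.3950 + -1.2720i → escape time 3
(row=4, col=2): c = -0.0700 + -1.2720i → escape time 2
(row=5, col=0): c = -0.7200 + -1.5000i → escape time 2
(row=5, col=1): c = -0.3950 + -1.5000i → escape time 2
(row=5, col=2): c = -0.0700 + -1.5000i → escape time 2

Answer: 888
688
468
346
332
222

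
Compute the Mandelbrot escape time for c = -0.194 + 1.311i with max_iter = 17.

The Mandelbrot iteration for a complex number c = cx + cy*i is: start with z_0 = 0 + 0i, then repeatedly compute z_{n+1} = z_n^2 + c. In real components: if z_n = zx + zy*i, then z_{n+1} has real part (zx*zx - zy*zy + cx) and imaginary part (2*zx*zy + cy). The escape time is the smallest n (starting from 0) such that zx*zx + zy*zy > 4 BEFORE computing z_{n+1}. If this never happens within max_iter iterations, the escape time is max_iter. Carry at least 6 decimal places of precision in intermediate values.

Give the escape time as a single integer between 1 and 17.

Answer: 2

Derivation:
z_0 = 0 + 0i, c = -0.1940 + 1.3110i
Iter 1: z = -0.1940 + 1.3110i, |z|^2 = 1.7564
Iter 2: z = -1.8751 + 0.8023i, |z|^2 = 4.1597
Escaped at iteration 2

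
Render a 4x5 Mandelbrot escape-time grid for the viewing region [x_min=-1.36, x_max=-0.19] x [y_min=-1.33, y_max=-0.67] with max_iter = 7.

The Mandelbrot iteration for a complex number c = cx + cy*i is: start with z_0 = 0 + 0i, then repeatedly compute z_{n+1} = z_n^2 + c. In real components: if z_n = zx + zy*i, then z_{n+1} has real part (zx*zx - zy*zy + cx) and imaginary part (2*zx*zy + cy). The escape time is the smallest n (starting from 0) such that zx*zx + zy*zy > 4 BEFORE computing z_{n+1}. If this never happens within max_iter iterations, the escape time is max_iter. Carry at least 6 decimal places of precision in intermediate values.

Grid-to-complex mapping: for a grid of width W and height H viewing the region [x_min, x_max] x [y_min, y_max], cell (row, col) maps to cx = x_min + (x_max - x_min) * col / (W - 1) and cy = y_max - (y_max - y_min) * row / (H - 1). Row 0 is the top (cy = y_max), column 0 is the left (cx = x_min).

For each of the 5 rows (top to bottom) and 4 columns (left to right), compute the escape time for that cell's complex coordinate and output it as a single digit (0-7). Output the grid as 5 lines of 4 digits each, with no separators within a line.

Answer: 3477
3347
3347
2334
2222

Derivation:
(row=0, col=0): c = -1.3600 + -0.6700i → escape time 3
(row=0, col=1): c = -0.9700 + -0.6700i → escape time 4
(row=0, col=2): c = -0.5800 + -0.6700i → escape time 7
(row=0, col=3): c = -0.1900 + -0.6700i → escape time 7
(row=1, col=0): c = -1.3600 + -0.8350i → escape time 3
(row=1, col=1): c = -0.9700 + -0.8350i → escape time 3
(row=1, col=2): c = -0.5800 + -0.8350i → escape time 4
(row=1, col=3): c = -0.1900 + -0.8350i → escape time 7
(row=2, col=0): c = -1.3600 + -1.0000i → escape time 3
(row=2, col=1): c = -0.9700 + -1.0000i → escape time 3
(row=2, col=2): c = -0.5800 + -1.0000i → escape time 4
(row=2, col=3): c = -0.1900 + -1.0000i → escape time 7
(row=3, col=0): c = -1.3600 + -1.1650i → escape time 2
(row=3, col=1): c = -0.9700 + -1.1650i → escape time 3
(row=3, col=2): c = -0.5800 + -1.1650i → escape time 3
(row=3, col=3): c = -0.1900 + -1.1650i → escape time 4
(row=4, col=0): c = -1.3600 + -1.3300i → escape time 2
(row=4, col=1): c = -0.9700 + -1.3300i → escape time 2
(row=4, col=2): c = -0.5800 + -1.3300i → escape time 2
(row=4, col=3): c = -0.1900 + -1.3300i → escape time 2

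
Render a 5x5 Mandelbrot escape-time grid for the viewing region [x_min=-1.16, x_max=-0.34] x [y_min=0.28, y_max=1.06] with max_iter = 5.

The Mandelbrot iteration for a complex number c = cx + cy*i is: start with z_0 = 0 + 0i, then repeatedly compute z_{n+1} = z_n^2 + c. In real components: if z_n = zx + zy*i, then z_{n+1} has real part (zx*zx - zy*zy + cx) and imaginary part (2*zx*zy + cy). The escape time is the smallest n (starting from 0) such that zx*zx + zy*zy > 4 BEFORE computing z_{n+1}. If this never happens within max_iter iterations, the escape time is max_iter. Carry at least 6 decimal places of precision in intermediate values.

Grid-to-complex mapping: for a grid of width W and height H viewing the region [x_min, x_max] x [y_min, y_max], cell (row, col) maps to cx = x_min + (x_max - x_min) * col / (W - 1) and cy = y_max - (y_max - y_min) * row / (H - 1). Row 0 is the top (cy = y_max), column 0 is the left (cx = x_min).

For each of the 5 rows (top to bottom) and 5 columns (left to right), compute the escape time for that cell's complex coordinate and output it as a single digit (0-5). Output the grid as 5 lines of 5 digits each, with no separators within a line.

Answer: 33344
33445
34555
55555
55555

Derivation:
(row=0, col=0): c = -1.1600 + 1.0600i → escape time 3
(row=0, col=1): c = -0.9550 + 1.0600i → escape time 3
(row=0, col=2): c = -0.7500 + 1.0600i → escape time 3
(row=0, col=3): c = -0.5450 + 1.0600i → escape time 4
(row=0, col=4): c = -0.3400 + 1.0600i → escape time 4
(row=1, col=0): c = -1.1600 + 0.8650i → escape time 3
(row=1, col=1): c = -0.9550 + 0.8650i → escape time 3
(row=1, col=2): c = -0.7500 + 0.8650i → escape time 4
(row=1, col=3): c = -0.5450 + 0.8650i → escape time 4
(row=1, col=4): c = -0.3400 + 0.8650i → escape time 5
(row=2, col=0): c = -1.1600 + 0.6700i → escape time 3
(row=2, col=1): c = -0.9550 + 0.6700i → escape time 4
(row=2, col=2): c = -0.7500 + 0.6700i → escape time 5
(row=2, col=3): c = -0.5450 + 0.6700i → escape time 5
(row=2, col=4): c = -0.3400 + 0.6700i → escape time 5
(row=3, col=0): c = -1.1600 + 0.4750i → escape time 5
(row=3, col=1): c = -0.9550 + 0.4750i → escape time 5
(row=3, col=2): c = -0.7500 + 0.4750i → escape time 5
(row=3, col=3): c = -0.5450 + 0.4750i → escape time 5
(row=3, col=4): c = -0.3400 + 0.4750i → escape time 5
(row=4, col=0): c = -1.1600 + 0.2800i → escape time 5
(row=4, col=1): c = -0.9550 + 0.2800i → escape time 5
(row=4, col=2): c = -0.7500 + 0.2800i → escape time 5
(row=4, col=3): c = -0.5450 + 0.2800i → escape time 5
(row=4, col=4): c = -0.3400 + 0.2800i → escape time 5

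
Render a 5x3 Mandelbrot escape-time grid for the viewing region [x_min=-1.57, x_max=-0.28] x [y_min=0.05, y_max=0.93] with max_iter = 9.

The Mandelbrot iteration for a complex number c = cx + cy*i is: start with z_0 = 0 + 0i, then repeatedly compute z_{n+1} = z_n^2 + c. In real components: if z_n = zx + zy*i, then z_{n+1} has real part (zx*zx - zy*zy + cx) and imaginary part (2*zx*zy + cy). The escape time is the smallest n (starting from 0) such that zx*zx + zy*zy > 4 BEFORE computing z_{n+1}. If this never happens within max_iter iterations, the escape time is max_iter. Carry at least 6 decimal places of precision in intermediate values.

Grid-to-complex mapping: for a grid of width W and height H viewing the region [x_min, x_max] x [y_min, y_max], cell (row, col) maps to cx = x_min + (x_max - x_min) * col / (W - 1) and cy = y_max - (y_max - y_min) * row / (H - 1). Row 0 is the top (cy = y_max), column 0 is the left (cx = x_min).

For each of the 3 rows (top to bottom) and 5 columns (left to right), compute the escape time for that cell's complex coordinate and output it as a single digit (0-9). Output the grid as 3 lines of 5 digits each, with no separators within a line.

(row=0, col=0): c = -1.5700 + 0.9300i → escape time 3
(row=0, col=1): c = -1.2475 + 0.9300i → escape time 3
(row=0, col=2): c = -0.9250 + 0.9300i → escape time 3
(row=0, col=3): c = -0.6025 + 0.9300i → escape time 4
(row=0, col=4): c = -0.2800 + 0.9300i → escape time 6
(row=1, col=0): c = -1.5700 + 0.4900i → escape time 3
(row=1, col=1): c = -1.2475 + 0.4900i → escape time 5
(row=1, col=2): c = -0.9250 + 0.4900i → escape time 5
(row=1, col=3): c = -0.6025 + 0.4900i → escape time 9
(row=1, col=4): c = -0.2800 + 0.4900i → escape time 9
(row=2, col=0): c = -1.5700 + 0.0500i → escape time 8
(row=2, col=1): c = -1.2475 + 0.0500i → escape time 9
(row=2, col=2): c = -0.9250 + 0.0500i → escape time 9
(row=2, col=3): c = -0.6025 + 0.0500i → escape time 9
(row=2, col=4): c = -0.2800 + 0.0500i → escape time 9

Answer: 33346
35599
89999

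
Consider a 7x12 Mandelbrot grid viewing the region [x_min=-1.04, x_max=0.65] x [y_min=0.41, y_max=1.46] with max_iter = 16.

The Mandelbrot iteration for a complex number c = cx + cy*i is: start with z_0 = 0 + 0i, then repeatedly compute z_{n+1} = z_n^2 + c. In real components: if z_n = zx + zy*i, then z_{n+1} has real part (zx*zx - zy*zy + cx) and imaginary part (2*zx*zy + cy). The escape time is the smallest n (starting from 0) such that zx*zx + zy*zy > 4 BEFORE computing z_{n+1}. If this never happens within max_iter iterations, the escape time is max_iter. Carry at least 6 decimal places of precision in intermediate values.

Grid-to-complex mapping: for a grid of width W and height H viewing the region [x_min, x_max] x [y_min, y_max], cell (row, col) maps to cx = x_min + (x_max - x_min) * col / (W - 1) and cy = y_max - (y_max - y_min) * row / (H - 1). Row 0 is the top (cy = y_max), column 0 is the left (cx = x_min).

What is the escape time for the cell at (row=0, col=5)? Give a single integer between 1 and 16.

Answer: 2

Derivation:
z_0 = 0 + 0i, c = 0.3683 + 1.4600i
Iter 1: z = 0.3683 + 1.4600i, |z|^2 = 2.2673
Iter 2: z = -1.6276 + 2.5355i, |z|^2 = 9.0780
Escaped at iteration 2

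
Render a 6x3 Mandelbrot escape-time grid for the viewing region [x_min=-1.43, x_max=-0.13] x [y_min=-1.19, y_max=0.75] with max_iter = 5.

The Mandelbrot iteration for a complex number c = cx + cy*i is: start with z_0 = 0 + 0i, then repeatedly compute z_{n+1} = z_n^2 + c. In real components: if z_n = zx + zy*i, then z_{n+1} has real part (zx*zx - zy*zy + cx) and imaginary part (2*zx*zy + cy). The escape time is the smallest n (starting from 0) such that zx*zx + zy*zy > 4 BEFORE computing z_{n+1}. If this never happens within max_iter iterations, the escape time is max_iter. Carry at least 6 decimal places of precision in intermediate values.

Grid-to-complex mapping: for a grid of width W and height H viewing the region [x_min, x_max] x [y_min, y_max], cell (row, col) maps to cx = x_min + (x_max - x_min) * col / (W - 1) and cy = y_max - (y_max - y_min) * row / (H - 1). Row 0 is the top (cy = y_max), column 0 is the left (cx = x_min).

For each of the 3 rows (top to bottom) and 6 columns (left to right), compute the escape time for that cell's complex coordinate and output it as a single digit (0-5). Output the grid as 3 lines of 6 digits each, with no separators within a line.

Answer: 334555
555555
223333

Derivation:
(row=0, col=0): c = -1.4300 + 0.7500i → escape time 3
(row=0, col=1): c = -1.1700 + 0.7500i → escape time 3
(row=0, col=2): c = -0.9100 + 0.7500i → escape time 4
(row=0, col=3): c = -0.6500 + 0.7500i → escape time 5
(row=0, col=4): c = -0.3900 + 0.7500i → escape time 5
(row=0, col=5): c = -0.1300 + 0.7500i → escape time 5
(row=1, col=0): c = -1.4300 + -0.2200i → escape time 5
(row=1, col=1): c = -1.1700 + -0.2200i → escape time 5
(row=1, col=2): c = -0.9100 + -0.2200i → escape time 5
(row=1, col=3): c = -0.6500 + -0.2200i → escape time 5
(row=1, col=4): c = -0.3900 + -0.2200i → escape time 5
(row=1, col=5): c = -0.1300 + -0.2200i → escape time 5
(row=2, col=0): c = -1.4300 + -1.1900i → escape time 2
(row=2, col=1): c = -1.1700 + -1.1900i → escape time 2
(row=2, col=2): c = -0.9100 + -1.1900i → escape time 3
(row=2, col=3): c = -0.6500 + -1.1900i → escape time 3
(row=2, col=4): c = -0.3900 + -1.1900i → escape time 3
(row=2, col=5): c = -0.1300 + -1.1900i → escape time 3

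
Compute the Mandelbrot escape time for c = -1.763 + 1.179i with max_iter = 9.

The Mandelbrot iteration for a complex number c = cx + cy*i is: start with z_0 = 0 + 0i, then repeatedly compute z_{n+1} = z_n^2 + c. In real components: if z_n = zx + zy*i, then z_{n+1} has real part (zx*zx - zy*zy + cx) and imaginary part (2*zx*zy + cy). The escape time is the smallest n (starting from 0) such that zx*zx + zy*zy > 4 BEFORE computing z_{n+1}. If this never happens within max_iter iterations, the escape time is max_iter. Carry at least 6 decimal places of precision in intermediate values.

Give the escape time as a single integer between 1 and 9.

z_0 = 0 + 0i, c = -1.7630 + 1.1790i
Iter 1: z = -1.7630 + 1.1790i, |z|^2 = 4.4982
Escaped at iteration 1

Answer: 1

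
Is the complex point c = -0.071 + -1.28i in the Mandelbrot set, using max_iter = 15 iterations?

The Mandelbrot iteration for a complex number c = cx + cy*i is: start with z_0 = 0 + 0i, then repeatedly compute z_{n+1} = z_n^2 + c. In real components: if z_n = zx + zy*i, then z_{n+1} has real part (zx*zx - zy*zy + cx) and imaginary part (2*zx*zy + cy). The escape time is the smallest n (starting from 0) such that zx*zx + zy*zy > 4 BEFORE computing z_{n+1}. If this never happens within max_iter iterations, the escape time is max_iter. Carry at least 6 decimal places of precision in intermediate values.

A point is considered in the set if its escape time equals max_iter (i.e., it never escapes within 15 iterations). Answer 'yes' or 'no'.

z_0 = 0 + 0i, c = -0.0710 + -1.2800i
Iter 1: z = -0.0710 + -1.2800i, |z|^2 = 1.6434
Iter 2: z = -1.7044 + -1.0982i, |z|^2 = 4.1110
Escaped at iteration 2

Answer: no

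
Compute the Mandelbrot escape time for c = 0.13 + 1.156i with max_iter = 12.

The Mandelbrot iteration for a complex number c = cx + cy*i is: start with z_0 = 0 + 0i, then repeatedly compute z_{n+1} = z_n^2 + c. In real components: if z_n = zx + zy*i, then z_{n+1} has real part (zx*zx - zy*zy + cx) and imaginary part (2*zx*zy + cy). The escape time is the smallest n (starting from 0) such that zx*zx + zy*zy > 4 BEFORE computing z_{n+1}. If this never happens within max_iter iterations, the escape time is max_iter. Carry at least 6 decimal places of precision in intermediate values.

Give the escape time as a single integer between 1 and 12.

z_0 = 0 + 0i, c = 0.1300 + 1.1560i
Iter 1: z = 0.1300 + 1.1560i, |z|^2 = 1.3532
Iter 2: z = -1.1894 + 1.4566i, |z|^2 = 3.5363
Iter 3: z = -0.5768 + -2.3090i, |z|^2 = 5.6641
Escaped at iteration 3

Answer: 3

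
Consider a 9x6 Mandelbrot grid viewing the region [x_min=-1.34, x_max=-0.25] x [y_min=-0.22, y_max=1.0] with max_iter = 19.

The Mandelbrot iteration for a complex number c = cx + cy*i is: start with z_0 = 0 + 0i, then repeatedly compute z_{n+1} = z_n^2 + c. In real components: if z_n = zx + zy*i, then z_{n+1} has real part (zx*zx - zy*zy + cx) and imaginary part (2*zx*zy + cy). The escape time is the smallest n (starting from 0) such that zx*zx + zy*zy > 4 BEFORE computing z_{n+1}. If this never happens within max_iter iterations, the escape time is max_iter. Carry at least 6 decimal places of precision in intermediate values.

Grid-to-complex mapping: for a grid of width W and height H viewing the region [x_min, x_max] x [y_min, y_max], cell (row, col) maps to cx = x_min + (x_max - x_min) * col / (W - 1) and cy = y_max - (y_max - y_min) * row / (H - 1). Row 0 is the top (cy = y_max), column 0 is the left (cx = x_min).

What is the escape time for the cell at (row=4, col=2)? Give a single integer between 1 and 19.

z_0 = 0 + 0i, c = -1.0675 + 0.0240i
Iter 1: z = -1.0675 + 0.0240i, |z|^2 = 1.1401
Iter 2: z = 0.0715 + -0.0272i, |z|^2 = 0.0059
Iter 3: z = -1.0631 + 0.0201i, |z|^2 = 1.1307
Iter 4: z = 0.0623 + -0.0188i, |z|^2 = 0.0042
Iter 5: z = -1.0640 + 0.0217i, |z|^2 = 1.1325
Iter 6: z = 0.0641 + -0.0221i, |z|^2 = 0.0046
Iter 7: z = -1.0639 + 0.0212i, |z|^2 = 1.1323
Iter 8: z = 0.0639 + -0.0210i, |z|^2 = 0.0045
Iter 9: z = -1.0639 + 0.0213i, |z|^2 = 1.1323
Iter 10: z = 0.0638 + -0.0213i, |z|^2 = 0.0045
Iter 11: z = -1.0639 + 0.0213i, |z|^2 = 1.1323
Iter 12: z = 0.0639 + -0.0213i, |z|^2 = 0.0045
Iter 13: z = -1.0639 + 0.0213i, |z|^2 = 1.1323
Iter 14: z = 0.0639 + -0.0213i, |z|^2 = 0.0045
Iter 15: z = -1.0639 + 0.0213i, |z|^2 = 1.1323
Iter 16: z = 0.0639 + -0.0213i, |z|^2 = 0.0045
Iter 17: z = -1.0639 + 0.0213i, |z|^2 = 1.1323
Iter 18: z = 0.0639 + -0.0213i, |z|^2 = 0.0045

Answer: 19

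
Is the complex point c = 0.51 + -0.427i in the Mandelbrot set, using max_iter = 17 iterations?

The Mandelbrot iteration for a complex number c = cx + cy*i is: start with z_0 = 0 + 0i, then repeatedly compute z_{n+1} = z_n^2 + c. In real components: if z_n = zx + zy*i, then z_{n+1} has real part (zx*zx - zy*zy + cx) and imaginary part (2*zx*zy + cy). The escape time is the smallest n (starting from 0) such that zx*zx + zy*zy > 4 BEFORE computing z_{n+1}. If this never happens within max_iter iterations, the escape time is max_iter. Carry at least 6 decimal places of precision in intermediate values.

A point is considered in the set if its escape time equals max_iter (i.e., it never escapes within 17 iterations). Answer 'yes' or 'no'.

Answer: no

Derivation:
z_0 = 0 + 0i, c = 0.5100 + -0.4270i
Iter 1: z = 0.5100 + -0.4270i, |z|^2 = 0.4424
Iter 2: z = 0.5878 + -0.8625i, |z|^2 = 1.0895
Iter 3: z = 0.1115 + -1.4410i, |z|^2 = 2.0888
Iter 4: z = -1.5539 + -0.7483i, |z|^2 = 2.9746
Iter 5: z = 2.3646 + 1.8987i, |z|^2 = 9.1965
Escaped at iteration 5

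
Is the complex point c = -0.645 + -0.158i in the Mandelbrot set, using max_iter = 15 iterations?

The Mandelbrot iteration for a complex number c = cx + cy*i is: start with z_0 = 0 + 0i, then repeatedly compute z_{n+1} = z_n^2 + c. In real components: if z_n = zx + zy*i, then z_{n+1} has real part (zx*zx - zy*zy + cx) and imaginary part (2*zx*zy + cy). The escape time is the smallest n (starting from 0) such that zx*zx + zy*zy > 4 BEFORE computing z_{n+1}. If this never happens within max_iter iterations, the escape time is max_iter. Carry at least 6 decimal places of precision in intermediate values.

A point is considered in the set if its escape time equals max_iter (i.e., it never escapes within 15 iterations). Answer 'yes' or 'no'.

z_0 = 0 + 0i, c = -0.6450 + -0.1580i
Iter 1: z = -0.6450 + -0.1580i, |z|^2 = 0.4410
Iter 2: z = -0.2539 + 0.0458i, |z|^2 = 0.0666
Iter 3: z = -0.5826 + -0.1813i, |z|^2 = 0.3723
Iter 4: z = -0.3384 + 0.0532i, |z|^2 = 0.1174
Iter 5: z = -0.5333 + -0.1940i, |z|^2 = 0.3221
Iter 6: z = -0.3982 + 0.0489i, |z|^2 = 0.1610
Iter 7: z = -0.4888 + -0.1970i, |z|^2 = 0.2777
Iter 8: z = -0.4449 + 0.0346i, |z|^2 = 0.1991
Iter 9: z = -0.4483 + -0.1888i, |z|^2 = 0.2366
Iter 10: z = -0.4797 + 0.0112i, |z|^2 = 0.2302
Iter 11: z = -0.4150 + -0.1688i, |z|^2 = 0.2007
Iter 12: z = -0.5012 + -0.0179i, |z|^2 = 0.2515
Iter 13: z = -0.3941 + -0.1401i, |z|^2 = 0.1749
Iter 14: z = -0.5093 + -0.0476i, |z|^2 = 0.2617
Did not escape in 15 iterations → in set

Answer: yes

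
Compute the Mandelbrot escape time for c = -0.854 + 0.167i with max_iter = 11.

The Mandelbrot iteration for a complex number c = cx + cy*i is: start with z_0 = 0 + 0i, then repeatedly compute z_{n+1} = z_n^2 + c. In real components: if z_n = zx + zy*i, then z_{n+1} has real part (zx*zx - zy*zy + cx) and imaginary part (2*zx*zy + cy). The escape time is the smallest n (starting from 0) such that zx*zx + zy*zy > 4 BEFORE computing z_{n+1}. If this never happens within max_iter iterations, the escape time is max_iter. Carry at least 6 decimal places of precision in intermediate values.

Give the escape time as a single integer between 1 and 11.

z_0 = 0 + 0i, c = -0.8540 + 0.1670i
Iter 1: z = -0.8540 + 0.1670i, |z|^2 = 0.7572
Iter 2: z = -0.1526 + -0.1182i, |z|^2 = 0.0373
Iter 3: z = -0.8447 + 0.2031i, |z|^2 = 0.7548
Iter 4: z = -0.1817 + -0.1761i, |z|^2 = 0.0640
Iter 5: z = -0.8520 + 0.2310i, |z|^2 = 0.7792
Iter 6: z = -0.1815 + -0.2266i, |z|^2 = 0.0843
Iter 7: z = -0.8724 + 0.2493i, |z|^2 = 0.8232
Iter 8: z = -0.1550 + -0.2679i, |z|^2 = 0.0958
Iter 9: z = -0.9017 + 0.2501i, |z|^2 = 0.8757
Iter 10: z = -0.1034 + -0.2840i, |z|^2 = 0.0913

Answer: 11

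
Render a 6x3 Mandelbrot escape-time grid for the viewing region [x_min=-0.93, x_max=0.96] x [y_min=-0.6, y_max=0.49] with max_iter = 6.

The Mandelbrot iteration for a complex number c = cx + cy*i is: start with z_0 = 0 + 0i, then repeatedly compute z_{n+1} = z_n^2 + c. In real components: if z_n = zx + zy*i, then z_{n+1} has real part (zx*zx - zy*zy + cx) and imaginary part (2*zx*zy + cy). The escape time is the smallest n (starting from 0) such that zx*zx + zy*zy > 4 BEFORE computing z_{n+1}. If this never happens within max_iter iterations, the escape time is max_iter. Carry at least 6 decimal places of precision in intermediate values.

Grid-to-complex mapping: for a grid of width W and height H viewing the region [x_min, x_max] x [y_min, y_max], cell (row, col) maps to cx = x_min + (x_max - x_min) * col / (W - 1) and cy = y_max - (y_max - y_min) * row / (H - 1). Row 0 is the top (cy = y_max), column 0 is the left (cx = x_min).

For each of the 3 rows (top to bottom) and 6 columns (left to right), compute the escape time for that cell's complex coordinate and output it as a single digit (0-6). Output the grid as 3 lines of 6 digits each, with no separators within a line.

(row=0, col=0): c = -0.9300 + 0.4900i → escape time 5
(row=0, col=1): c = -0.5520 + 0.4900i → escape time 6
(row=0, col=2): c = -0.1740 + 0.4900i → escape time 6
(row=0, col=3): c = 0.2040 + 0.4900i → escape time 6
(row=0, col=4): c = 0.5820 + 0.4900i → escape time 4
(row=0, col=5): c = 0.9600 + 0.4900i → escape time 2
(row=1, col=0): c = -0.9300 + -0.0550i → escape time 6
(row=1, col=1): c = -0.5520 + -0.0550i → escape time 6
(row=1, col=2): c = -0.1740 + -0.0550i → escape time 6
(row=1, col=3): c = 0.2040 + -0.0550i → escape time 6
(row=1, col=4): c = 0.5820 + -0.0550i → escape time 4
(row=1, col=5): c = 0.9600 + -0.0550i → escape time 3
(row=2, col=0): c = -0.9300 + -0.6000i → escape time 5
(row=2, col=1): c = -0.5520 + -0.6000i → escape time 6
(row=2, col=2): c = -0.1740 + -0.6000i → escape time 6
(row=2, col=3): c = 0.2040 + -0.6000i → escape time 6
(row=2, col=4): c = 0.5820 + -0.6000i → escape time 3
(row=2, col=5): c = 0.9600 + -0.6000i → escape time 2

Answer: 566642
666643
566632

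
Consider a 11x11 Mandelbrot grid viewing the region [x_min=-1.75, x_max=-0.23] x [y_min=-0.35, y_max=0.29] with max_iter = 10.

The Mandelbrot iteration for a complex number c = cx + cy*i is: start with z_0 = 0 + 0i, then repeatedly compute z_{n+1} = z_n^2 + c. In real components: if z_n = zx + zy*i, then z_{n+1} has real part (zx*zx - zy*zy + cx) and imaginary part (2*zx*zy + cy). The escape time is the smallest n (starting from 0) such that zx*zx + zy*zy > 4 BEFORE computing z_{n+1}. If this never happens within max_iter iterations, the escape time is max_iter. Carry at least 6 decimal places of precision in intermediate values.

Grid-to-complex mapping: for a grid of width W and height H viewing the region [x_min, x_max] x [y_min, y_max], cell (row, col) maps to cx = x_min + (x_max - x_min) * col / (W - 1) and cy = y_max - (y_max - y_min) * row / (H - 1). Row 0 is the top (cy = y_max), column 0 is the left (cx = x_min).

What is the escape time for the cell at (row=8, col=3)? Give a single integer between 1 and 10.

z_0 = 0 + 0i, c = -1.2940 + -0.2220i
Iter 1: z = -1.2940 + -0.2220i, |z|^2 = 1.7237
Iter 2: z = 0.3312 + 0.3525i, |z|^2 = 0.2339
Iter 3: z = -1.3086 + 0.0115i, |z|^2 = 1.7126
Iter 4: z = 0.4184 + -0.2521i, |z|^2 = 0.2386
Iter 5: z = -1.1825 + -0.4329i, |z|^2 = 1.5857
Iter 6: z = -0.0831 + 0.8018i, |z|^2 = 0.6498
Iter 7: z = -1.9300 + -0.3552i, |z|^2 = 3.8512
Iter 8: z = 2.3048 + 1.1491i, |z|^2 = 6.6327
Escaped at iteration 8

Answer: 8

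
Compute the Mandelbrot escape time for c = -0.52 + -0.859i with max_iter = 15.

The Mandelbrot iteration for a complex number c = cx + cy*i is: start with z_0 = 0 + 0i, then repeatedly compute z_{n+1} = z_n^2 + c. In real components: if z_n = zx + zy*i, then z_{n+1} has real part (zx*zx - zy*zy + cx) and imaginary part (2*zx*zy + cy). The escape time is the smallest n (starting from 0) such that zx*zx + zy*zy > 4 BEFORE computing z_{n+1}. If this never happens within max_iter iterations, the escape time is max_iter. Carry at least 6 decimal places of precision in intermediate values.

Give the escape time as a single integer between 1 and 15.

Answer: 4

Derivation:
z_0 = 0 + 0i, c = -0.5200 + -0.8590i
Iter 1: z = -0.5200 + -0.8590i, |z|^2 = 1.0083
Iter 2: z = -0.9875 + 0.0344i, |z|^2 = 0.9763
Iter 3: z = 0.4539 + -0.9269i, |z|^2 = 1.0651
Iter 4: z = -1.1730 + -1.7005i, |z|^2 = 4.2676
Escaped at iteration 4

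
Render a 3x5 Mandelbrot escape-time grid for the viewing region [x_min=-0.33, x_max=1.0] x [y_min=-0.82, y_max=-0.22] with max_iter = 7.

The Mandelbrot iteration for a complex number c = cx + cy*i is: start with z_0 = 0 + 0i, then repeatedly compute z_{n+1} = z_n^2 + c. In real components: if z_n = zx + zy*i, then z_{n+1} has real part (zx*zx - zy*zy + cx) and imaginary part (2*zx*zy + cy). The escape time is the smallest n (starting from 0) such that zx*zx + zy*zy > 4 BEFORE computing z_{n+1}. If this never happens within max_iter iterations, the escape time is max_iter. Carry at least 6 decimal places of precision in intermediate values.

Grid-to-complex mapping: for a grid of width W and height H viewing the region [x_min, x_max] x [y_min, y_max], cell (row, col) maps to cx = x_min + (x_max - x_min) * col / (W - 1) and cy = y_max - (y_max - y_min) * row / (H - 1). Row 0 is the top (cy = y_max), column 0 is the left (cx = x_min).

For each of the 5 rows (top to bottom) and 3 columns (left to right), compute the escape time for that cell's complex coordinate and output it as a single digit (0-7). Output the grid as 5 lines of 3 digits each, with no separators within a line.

(row=0, col=0): c = -0.3300 + -0.2200i → escape time 7
(row=0, col=1): c = 0.3350 + -0.2200i → escape time 7
(row=0, col=2): c = 1.0000 + -0.2200i → escape time 2
(row=1, col=0): c = -0.3300 + -0.3700i → escape time 7
(row=1, col=1): c = 0.3350 + -0.3700i → escape time 7
(row=1, col=2): c = 1.0000 + -0.3700i → escape time 2
(row=2, col=0): c = -0.3300 + -0.5200i → escape time 7
(row=2, col=1): c = 0.3350 + -0.5200i → escape time 7
(row=2, col=2): c = 1.0000 + -0.5200i → escape time 2
(row=3, col=0): c = -0.3300 + -0.6700i → escape time 7
(row=3, col=1): c = 0.3350 + -0.6700i → escape time 7
(row=3, col=2): c = 1.0000 + -0.6700i → escape time 2
(row=4, col=0): c = -0.3300 + -0.8200i → escape time 7
(row=4, col=1): c = 0.3350 + -0.8200i → escape time 4
(row=4, col=2): c = 1.0000 + -0.8200i → escape time 2

Answer: 772
772
772
772
742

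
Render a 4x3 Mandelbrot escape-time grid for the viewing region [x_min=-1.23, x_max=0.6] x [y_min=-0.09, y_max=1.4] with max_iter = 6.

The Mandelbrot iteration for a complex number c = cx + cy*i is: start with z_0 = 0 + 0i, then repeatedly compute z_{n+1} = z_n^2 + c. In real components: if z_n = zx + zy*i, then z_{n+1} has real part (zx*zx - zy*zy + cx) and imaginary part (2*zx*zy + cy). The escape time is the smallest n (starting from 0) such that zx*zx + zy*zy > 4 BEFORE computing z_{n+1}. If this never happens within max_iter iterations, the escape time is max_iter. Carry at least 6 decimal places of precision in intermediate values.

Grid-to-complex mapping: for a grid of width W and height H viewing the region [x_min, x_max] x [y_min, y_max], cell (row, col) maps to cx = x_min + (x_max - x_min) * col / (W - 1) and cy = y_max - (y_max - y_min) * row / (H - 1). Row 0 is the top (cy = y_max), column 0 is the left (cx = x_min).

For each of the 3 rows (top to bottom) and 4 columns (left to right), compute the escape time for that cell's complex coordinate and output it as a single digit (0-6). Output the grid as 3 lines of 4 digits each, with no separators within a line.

(row=0, col=0): c = -1.2300 + 1.4000i → escape time 2
(row=0, col=1): c = -0.6200 + 1.4000i → escape time 2
(row=0, col=2): c = -0.0100 + 1.4000i → escape time 2
(row=0, col=3): c = 0.6000 + 1.4000i → escape time 2
(row=1, col=0): c = -1.2300 + 0.6550i → escape time 3
(row=1, col=1): c = -0.6200 + 0.6550i → escape time 6
(row=1, col=2): c = -0.0100 + 0.6550i → escape time 6
(row=1, col=3): c = 0.6000 + 0.6550i → escape time 3
(row=2, col=0): c = -1.2300 + -0.0900i → escape time 6
(row=2, col=1): c = -0.6200 + -0.0900i → escape time 6
(row=2, col=2): c = -0.0100 + -0.0900i → escape time 6
(row=2, col=3): c = 0.6000 + -0.0900i → escape time 4

Answer: 2222
3663
6664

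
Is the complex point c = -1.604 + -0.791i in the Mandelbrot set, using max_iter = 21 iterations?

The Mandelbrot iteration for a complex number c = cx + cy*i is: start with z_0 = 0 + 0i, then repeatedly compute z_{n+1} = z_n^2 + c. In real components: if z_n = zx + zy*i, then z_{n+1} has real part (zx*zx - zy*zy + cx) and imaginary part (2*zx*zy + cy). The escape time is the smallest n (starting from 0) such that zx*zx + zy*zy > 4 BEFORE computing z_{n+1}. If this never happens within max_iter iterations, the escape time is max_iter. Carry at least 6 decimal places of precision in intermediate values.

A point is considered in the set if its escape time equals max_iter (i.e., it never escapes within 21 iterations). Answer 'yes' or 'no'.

Answer: no

Derivation:
z_0 = 0 + 0i, c = -1.6040 + -0.7910i
Iter 1: z = -1.6040 + -0.7910i, |z|^2 = 3.1985
Iter 2: z = 0.3431 + 1.7465i, |z|^2 = 3.1681
Iter 3: z = -4.5366 + 0.4076i, |z|^2 = 20.7470
Escaped at iteration 3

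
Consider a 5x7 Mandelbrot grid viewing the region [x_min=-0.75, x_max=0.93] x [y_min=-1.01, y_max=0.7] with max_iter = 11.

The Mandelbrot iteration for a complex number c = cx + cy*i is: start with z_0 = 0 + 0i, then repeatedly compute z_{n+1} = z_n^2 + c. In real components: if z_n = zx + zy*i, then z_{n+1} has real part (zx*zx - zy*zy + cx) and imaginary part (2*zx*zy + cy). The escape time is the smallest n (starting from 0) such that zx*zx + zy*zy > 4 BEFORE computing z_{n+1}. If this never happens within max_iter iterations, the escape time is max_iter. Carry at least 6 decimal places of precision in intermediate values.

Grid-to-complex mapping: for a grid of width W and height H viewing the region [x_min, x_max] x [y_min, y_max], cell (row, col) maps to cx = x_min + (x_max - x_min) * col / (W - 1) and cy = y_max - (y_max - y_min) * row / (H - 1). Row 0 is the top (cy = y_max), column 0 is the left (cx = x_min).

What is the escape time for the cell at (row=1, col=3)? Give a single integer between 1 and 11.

Answer: 5

Derivation:
z_0 = 0 + 0i, c = 0.5100 + 0.4150i
Iter 1: z = 0.5100 + 0.4150i, |z|^2 = 0.4323
Iter 2: z = 0.5979 + 0.8383i, |z|^2 = 1.0602
Iter 3: z = 0.1647 + 1.4174i, |z|^2 = 2.0361
Iter 4: z = -1.4719 + 0.8819i, |z|^2 = 2.9442
Iter 5: z = 1.8987 + -2.1811i, |z|^2 = 8.3624
Escaped at iteration 5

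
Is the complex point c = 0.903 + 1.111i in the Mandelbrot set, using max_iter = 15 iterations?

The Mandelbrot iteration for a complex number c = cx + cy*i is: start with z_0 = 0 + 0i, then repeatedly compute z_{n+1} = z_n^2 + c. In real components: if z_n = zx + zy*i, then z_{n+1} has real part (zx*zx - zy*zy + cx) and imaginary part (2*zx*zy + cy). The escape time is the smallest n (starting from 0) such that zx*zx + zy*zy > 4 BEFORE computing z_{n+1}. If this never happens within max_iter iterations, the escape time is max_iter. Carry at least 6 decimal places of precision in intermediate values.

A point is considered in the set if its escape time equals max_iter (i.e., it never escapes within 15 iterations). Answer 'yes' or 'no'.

Answer: no

Derivation:
z_0 = 0 + 0i, c = 0.9030 + 1.1110i
Iter 1: z = 0.9030 + 1.1110i, |z|^2 = 2.0497
Iter 2: z = 0.4841 + 3.1175i, |z|^2 = 9.9529
Escaped at iteration 2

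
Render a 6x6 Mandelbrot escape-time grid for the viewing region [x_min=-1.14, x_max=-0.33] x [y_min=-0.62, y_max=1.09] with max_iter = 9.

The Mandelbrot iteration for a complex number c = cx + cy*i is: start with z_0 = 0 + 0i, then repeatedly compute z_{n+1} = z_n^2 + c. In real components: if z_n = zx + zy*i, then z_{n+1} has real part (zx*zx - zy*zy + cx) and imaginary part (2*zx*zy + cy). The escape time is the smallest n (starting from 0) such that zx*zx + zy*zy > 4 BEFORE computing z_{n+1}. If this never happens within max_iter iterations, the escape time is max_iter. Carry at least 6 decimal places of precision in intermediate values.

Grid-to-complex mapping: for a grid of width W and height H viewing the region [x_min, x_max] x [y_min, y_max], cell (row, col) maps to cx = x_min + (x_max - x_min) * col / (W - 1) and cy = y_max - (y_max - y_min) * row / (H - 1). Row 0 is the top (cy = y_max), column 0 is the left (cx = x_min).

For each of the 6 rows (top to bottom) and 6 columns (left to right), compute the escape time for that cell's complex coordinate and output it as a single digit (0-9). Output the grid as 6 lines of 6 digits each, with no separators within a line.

Answer: 333344
344568
777999
999999
999999
445799

Derivation:
(row=0, col=0): c = -1.1400 + 1.0900i → escape time 3
(row=0, col=1): c = -0.9780 + 1.0900i → escape time 3
(row=0, col=2): c = -0.8160 + 1.0900i → escape time 3
(row=0, col=3): c = -0.6540 + 1.0900i → escape time 3
(row=0, col=4): c = -0.4920 + 1.0900i → escape time 4
(row=0, col=5): c = -0.3300 + 1.0900i → escape time 4
(row=1, col=0): c = -1.1400 + 0.7480i → escape time 3
(row=1, col=1): c = -0.9780 + 0.7480i → escape time 4
(row=1, col=2): c = -0.8160 + 0.7480i → escape time 4
(row=1, col=3): c = -0.6540 + 0.7480i → escape time 5
(row=1, col=4): c = -0.4920 + 0.7480i → escape time 6
(row=1, col=5): c = -0.3300 + 0.7480i → escape time 8
(row=2, col=0): c = -1.1400 + 0.4060i → escape time 7
(row=2, col=1): c = -0.9780 + 0.4060i → escape time 7
(row=2, col=2): c = -0.8160 + 0.4060i → escape time 7
(row=2, col=3): c = -0.6540 + 0.4060i → escape time 9
(row=2, col=4): c = -0.4920 + 0.4060i → escape time 9
(row=2, col=5): c = -0.3300 + 0.4060i → escape time 9
(row=3, col=0): c = -1.1400 + 0.0640i → escape time 9
(row=3, col=1): c = -0.9780 + 0.0640i → escape time 9
(row=3, col=2): c = -0.8160 + 0.0640i → escape time 9
(row=3, col=3): c = -0.6540 + 0.0640i → escape time 9
(row=3, col=4): c = -0.4920 + 0.0640i → escape time 9
(row=3, col=5): c = -0.3300 + 0.0640i → escape time 9
(row=4, col=0): c = -1.1400 + -0.2780i → escape time 9
(row=4, col=1): c = -0.9780 + -0.2780i → escape time 9
(row=4, col=2): c = -0.8160 + -0.2780i → escape time 9
(row=4, col=3): c = -0.6540 + -0.2780i → escape time 9
(row=4, col=4): c = -0.4920 + -0.2780i → escape time 9
(row=4, col=5): c = -0.3300 + -0.2780i → escape time 9
(row=5, col=0): c = -1.1400 + -0.6200i → escape time 4
(row=5, col=1): c = -0.9780 + -0.6200i → escape time 4
(row=5, col=2): c = -0.8160 + -0.6200i → escape time 5
(row=5, col=3): c = -0.6540 + -0.6200i → escape time 7
(row=5, col=4): c = -0.4920 + -0.6200i → escape time 9
(row=5, col=5): c = -0.3300 + -0.6200i → escape time 9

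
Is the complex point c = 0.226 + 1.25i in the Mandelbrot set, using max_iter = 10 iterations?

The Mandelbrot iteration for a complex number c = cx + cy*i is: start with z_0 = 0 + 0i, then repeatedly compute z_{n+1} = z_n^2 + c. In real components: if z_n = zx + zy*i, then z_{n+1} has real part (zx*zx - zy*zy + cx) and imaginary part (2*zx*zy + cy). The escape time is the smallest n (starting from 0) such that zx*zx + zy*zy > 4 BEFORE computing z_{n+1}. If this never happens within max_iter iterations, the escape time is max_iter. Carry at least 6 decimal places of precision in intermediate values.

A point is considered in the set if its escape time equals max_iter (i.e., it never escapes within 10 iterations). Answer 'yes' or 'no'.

Answer: no

Derivation:
z_0 = 0 + 0i, c = 0.2260 + 1.2500i
Iter 1: z = 0.2260 + 1.2500i, |z|^2 = 1.6136
Iter 2: z = -1.2854 + 1.8150i, |z|^2 = 4.9465
Escaped at iteration 2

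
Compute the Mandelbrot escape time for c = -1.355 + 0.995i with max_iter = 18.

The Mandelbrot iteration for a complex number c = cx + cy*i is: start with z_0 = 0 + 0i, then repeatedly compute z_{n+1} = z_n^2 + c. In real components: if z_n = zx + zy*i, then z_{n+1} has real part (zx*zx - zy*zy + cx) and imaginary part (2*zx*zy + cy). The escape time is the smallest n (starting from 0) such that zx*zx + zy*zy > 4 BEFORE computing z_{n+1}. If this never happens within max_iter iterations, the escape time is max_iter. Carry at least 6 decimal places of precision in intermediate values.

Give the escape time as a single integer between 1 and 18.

Answer: 3

Derivation:
z_0 = 0 + 0i, c = -1.3550 + 0.9950i
Iter 1: z = -1.3550 + 0.9950i, |z|^2 = 2.8260
Iter 2: z = -0.5090 + -1.7014i, |z|^2 = 3.1540
Iter 3: z = -3.9909 + 2.7271i, |z|^2 = 23.3638
Escaped at iteration 3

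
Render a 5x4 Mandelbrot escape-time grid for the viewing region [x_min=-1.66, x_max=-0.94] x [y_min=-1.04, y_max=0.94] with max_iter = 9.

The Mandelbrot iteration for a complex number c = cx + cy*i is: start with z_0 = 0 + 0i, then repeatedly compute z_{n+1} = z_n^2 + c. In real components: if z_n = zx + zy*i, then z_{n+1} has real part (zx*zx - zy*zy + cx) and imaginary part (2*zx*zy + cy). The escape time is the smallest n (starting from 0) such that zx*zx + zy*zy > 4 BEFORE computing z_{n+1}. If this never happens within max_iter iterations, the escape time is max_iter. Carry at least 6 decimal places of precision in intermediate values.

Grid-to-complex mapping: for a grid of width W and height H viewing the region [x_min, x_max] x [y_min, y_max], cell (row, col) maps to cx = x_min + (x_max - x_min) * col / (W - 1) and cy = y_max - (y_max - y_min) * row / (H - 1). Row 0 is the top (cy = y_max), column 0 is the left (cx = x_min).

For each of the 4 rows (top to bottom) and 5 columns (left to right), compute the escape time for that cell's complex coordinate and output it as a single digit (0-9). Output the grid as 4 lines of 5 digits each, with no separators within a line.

(row=0, col=0): c = -1.6600 + 0.9400i → escape time 2
(row=0, col=1): c = -1.4800 + 0.9400i → escape time 3
(row=0, col=2): c = -1.3000 + 0.9400i → escape time 3
(row=0, col=3): c = -1.1200 + 0.9400i → escape time 3
(row=0, col=4): c = -0.9400 + 0.9400i → escape time 3
(row=1, col=0): c = -1.6600 + 0.2800i → escape time 4
(row=1, col=1): c = -1.4800 + 0.2800i → escape time 5
(row=1, col=2): c = -1.3000 + 0.2800i → escape time 7
(row=1, col=3): c = -1.1200 + 0.2800i → escape time 9
(row=1, col=4): c = -0.9400 + 0.2800i → escape time 9
(row=2, col=0): c = -1.6600 + -0.3800i → escape time 3
(row=2, col=1): c = -1.4800 + -0.3800i → escape time 4
(row=2, col=2): c = -1.3000 + -0.3800i → escape time 7
(row=2, col=3): c = -1.1200 + -0.3800i → escape time 7
(row=2, col=4): c = -0.9400 + -0.3800i → escape time 7
(row=3, col=0): c = -1.6600 + -1.0400i → escape time 2
(row=3, col=1): c = -1.4800 + -1.0400i → escape time 2
(row=3, col=2): c = -1.3000 + -1.0400i → escape time 3
(row=3, col=3): c = -1.1200 + -1.0400i → escape time 3
(row=3, col=4): c = -0.9400 + -1.0400i → escape time 3

Answer: 23333
45799
34777
22333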